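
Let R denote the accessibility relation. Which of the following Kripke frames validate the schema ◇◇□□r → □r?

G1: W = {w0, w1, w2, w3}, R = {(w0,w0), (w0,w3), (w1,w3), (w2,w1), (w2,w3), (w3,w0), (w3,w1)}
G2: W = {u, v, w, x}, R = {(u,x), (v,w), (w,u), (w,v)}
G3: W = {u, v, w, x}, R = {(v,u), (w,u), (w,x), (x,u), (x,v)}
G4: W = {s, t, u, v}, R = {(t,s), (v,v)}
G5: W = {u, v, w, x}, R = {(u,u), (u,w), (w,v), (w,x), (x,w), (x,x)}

G4

Frame correspondent (Sahlqvist): ∀x ∀y ∀z ((xR²y ∧ xRz) → ∃w (yR²w ∧ z = w)) — i.e. a generalized confluence (Geach) condition.
G1: fails — w0R²w1, w0Rw3 but no w with w1R²w and w3=w.
G2: fails — vR²u, vRw but no t with uR²t and w=t.
G3: fails — wR²u, wRu but no t with uR²t and u=t.
G4: satisfies the condition.
G5: fails — uR²v, uRu but no t with vR²t and u=t.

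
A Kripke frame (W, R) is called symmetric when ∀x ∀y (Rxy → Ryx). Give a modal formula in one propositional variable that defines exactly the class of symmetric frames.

ψ → □◇ψ

The condition is symmetry. The B schema ψ → □◇ψ defines it.
Suppose ψ→□◇ψ is valid. Take Rxy and set V(ψ)={x}. Then ψ at x, so □◇ψ at x, so ◇ψ at y, so some z with Ryz has ψ; z=x, i.e. Ryx.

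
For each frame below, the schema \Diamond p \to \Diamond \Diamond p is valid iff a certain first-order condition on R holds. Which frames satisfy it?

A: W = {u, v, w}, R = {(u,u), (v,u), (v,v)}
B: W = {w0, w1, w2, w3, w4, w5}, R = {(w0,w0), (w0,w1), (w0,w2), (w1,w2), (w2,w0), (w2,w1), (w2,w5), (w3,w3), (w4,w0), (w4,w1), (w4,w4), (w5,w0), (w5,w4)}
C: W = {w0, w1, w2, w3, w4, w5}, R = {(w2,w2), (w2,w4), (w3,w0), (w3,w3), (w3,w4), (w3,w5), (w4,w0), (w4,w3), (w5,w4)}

A

This is the axiom for a generalized confluence (Geach) condition; its first-order frame correspondent is \forall x \forall y (xRy \to \exists w (y = w \wedge x R^2 w)).
A: satisfies the condition.
B: fails — w1Rw2 but no w with w2=w and w1R²w.
C: fails — w5Rw4 but no w with w4=w and w5R²w.
Valid on: A.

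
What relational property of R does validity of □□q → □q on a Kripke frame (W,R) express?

density

This schema is the C4 axiom.
It corresponds to density: ∀x ∀y (Rxy → ∃z (Rxz ∧ Rzy)).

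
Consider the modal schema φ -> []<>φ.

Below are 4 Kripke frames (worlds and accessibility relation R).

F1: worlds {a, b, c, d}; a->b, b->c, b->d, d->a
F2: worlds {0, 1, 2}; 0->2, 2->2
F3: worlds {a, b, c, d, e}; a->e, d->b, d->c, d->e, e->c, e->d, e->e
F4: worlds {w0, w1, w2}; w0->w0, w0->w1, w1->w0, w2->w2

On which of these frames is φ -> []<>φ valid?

F4

This is the axiom for symmetry; its first-order frame correspondent is forall x forall y (Rxy -> Ryx).
F1: fails — Rab but not Rba.
F2: fails — R02 but not R20.
F3: fails — Rdc but not Rcd.
F4: holds.
Valid on: F4.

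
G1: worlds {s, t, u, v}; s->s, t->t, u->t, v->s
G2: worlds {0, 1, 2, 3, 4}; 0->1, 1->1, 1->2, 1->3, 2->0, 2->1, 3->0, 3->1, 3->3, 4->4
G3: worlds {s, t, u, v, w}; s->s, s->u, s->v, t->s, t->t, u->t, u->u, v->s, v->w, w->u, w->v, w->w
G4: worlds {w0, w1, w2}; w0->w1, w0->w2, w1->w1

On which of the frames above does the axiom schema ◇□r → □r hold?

G1

This is the axiom for a generalized confluence (Geach) condition; its first-order frame correspondent is ∀x ∀y ∀z ((xRy ∧ xRz) → ∃w (yRw ∧ z = w)).
G1: condition met.
G2: fails — 1R2, 1R2 but no w with 2Rw and 2=w.
G3: fails — sRu, sRs but no w* with uRw* and s=w*.
G4: fails — w0Rw1, w0Rw2 but no w with w1Rw and w2=w.
Valid on: G1.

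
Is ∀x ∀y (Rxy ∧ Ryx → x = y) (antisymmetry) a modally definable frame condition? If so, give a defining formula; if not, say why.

Not definable by any modal formula

Any modally definable frame class is closed under surjective bounded morphisms.
The 4-cycle (worlds s,t,u,v with s→t→u→v→s) is antisymmetric. Sending even-indexed worlds to • and odd-indexed worlds to ∘ is a surjective bounded morphism onto the two-world frame with •↔∘, which is not antisymmetric.
So the class is not modally definable.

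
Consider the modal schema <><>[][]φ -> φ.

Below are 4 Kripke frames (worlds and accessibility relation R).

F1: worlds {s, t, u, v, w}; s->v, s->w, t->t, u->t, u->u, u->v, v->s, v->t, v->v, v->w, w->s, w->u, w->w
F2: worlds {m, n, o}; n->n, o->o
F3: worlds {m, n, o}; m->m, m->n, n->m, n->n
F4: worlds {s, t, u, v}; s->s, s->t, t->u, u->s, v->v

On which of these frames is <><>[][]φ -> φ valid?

F2, F3

This is the axiom for a generalized confluence (Geach) condition; its first-order frame correspondent is forall x forall y (x R^2 y -> exists w (y R^2 w & x = w)).
F1: fails — sR²t but no w* with tR²w* and s=w*.
F2: holds.
F3: holds.
F4: fails — uR²t but no w with tR²w and u=w.
Valid on: F2, F3.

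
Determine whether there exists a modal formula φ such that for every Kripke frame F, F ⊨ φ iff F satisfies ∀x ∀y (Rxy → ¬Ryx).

Not definable by any modal formula

If a class were modally definable it would be closed under surjective bounded morphisms (Goldblatt–Thomason).
The 4-cycle (worlds a,b,c,d with a→b→c→d→a) is asymmetric. Mapping every world to a single reflexive point • is a surjective bounded morphism, and the reflexive point is not asymmetric (R•• but asymmetry requires ¬R••).
So the class is not modally definable.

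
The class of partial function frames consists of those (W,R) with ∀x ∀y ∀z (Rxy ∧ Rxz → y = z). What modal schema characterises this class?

The condition is partial functionality. The CD schema ◇p → □p defines it.
Suppose ◇p→□p is valid. Take Rxy, Rxz and set V(p)={y}. Then ◇p at x, so □p at x, so p at z, i.e. z=y.

◇p → □p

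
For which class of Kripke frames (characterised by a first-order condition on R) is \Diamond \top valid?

seriality: \forall x \exists y Rxy

This schema is equivalent to the D axiom □ψ → ◇ψ.
Its frame correspondent is seriality — \forall x \exists y Rxy.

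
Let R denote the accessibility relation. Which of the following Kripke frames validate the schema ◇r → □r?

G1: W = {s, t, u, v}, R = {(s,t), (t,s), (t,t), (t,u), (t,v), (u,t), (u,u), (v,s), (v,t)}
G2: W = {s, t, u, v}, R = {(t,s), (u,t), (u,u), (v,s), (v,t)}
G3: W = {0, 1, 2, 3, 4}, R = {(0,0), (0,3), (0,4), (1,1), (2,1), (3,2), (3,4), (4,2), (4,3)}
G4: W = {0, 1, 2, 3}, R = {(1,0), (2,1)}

G4

Frame correspondent (Sahlqvist): ∀x ∀y ∀z (Rxy ∧ Rxz → y = z) — i.e. partial functionality.
G1: fails — t sees both s and t.
G2: fails — u sees both t and u.
G3: fails — 0 sees both 0 and 3.
G4: holds.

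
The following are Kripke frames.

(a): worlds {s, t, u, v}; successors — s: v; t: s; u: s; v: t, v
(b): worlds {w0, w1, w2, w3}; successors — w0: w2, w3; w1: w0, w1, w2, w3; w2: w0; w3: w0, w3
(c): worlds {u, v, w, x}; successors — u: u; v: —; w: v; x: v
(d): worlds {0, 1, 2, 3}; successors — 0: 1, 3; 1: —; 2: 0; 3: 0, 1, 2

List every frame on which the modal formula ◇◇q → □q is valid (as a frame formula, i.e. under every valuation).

(c)

Frame correspondent (Sahlqvist): ∀x ∀y ∀z ((xR²y ∧ xRz) → ∃w (y = w ∧ z = w)) — i.e. a generalized confluence (Geach) condition.
(a): fails — sR²t, sRv but t ≠ v.
(b): fails — w0R²w0, w0Rw2 but w0 ≠ w2.
(c): satisfies the condition.
(d): fails — 0R²0, 0R1 but 0 ≠ 1.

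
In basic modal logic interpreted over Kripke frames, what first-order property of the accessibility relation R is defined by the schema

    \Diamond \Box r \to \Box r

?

The Euclidean property

Replacing r by ¬r and contraposing gives the equivalent schema ◇r → □◇r.
Suppose ◇r→□◇r is valid. Take Rxy, Rxz and set V(r)={y}. Then ◇r at x, so □◇r at x, so ◇r at z, so some w with Rzw has r; w=y, i.e. Rzy. By symmetry of the argument, Ryz.
The converse is a direct semantic check.
So the correspondent is the Euclidean property.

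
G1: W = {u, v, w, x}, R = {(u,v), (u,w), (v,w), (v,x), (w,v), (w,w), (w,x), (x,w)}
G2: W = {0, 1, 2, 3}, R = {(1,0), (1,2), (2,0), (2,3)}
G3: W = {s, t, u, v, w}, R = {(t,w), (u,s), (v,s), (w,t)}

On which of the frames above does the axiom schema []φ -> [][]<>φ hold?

G1, G3

Frame correspondent (Sahlqvist): forall x forall z (x R^2 z -> exists w (xRw & zRw)) — i.e. a generalized confluence (Geach) condition.
G1: condition met.
G2: fails — 1R²0 but no w with 1Rw and 0Rw.
G3: condition met.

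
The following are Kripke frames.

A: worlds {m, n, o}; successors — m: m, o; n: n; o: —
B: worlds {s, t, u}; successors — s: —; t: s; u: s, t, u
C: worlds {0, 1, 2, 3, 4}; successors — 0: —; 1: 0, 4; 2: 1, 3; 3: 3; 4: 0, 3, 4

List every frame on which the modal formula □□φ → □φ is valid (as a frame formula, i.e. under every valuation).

The schema corresponds to density: ∀x ∀y (Rxy → ∃z (Rxz ∧ Rzy)).
A: condition met.
B: fails — Rts but no z with Rtz and Rzs.
C: fails — R21 but no z with R2z and Rz1.

A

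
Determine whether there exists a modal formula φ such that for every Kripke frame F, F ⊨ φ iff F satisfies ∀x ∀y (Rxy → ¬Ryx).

Not modally definable

Any modally definable frame class is closed under surjective bounded morphisms.
The 4-cycle (worlds 0,1,2,3 with 0→1→2→3→0) is asymmetric. Mapping every world to a single reflexive point • is a surjective bounded morphism, and the reflexive point is not asymmetric (R•• but asymmetry requires ¬R••).
So the class is not modally definable.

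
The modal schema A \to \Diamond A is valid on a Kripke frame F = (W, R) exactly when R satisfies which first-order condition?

Reflexivity

Replacing A by ¬A and contraposing gives the equivalent schema □A → A.
Suppose □A→A is valid. At any x set V(A)={w : Rxw}. Then □A holds at x, so A holds at x, i.e. Rxx.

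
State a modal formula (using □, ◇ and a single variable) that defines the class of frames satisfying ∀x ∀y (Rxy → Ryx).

ψ → □◇ψ

This is symmetry; the standard corresponding axiom is B: ψ → □◇ψ.
Suppose ψ→□◇ψ is valid. Take Rxy and set V(ψ)={x}. Then ψ at x, so □◇ψ at x, so ◇ψ at y, so some z with Ryz has ψ; z=x, i.e. Ryx.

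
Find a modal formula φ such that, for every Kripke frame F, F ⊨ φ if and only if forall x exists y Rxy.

This is seriality; the standard corresponding axiom is D: □p → ◇p.
Suppose □p→◇p is valid. At any x set V(p)=W. Then □p at x, so ◇p at x, so x has a successor.

□p → ◇p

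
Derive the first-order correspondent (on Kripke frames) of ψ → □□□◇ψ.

This is a Sahlqvist (Geach-type) schema ◇^0□^0ψ → □^3◇^1ψ.
Minimal-valuation argument: fix x; take any y with xR^0y and any z with xR^3z. Set V(ψ) to the set of worlds R-reachable from y in exactly 0 steps. Then □^0ψ holds at y, so the antecedent holds at x; validity forces ◇^1ψ at z, giving a w with zR^1w and yR^0w.
First-order correspondent: ∀x ∀z (xR³z → ∃w (x = w ∧ zRw)).

∀x ∀z (xR³z → ∃w (x = w ∧ zRw))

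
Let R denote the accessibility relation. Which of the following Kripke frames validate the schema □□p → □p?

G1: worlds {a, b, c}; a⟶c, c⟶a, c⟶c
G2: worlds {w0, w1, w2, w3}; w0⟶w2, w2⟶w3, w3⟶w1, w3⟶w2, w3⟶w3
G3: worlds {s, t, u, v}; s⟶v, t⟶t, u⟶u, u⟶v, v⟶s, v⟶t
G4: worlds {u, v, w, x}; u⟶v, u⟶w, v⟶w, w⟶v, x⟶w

Frame correspondent (Sahlqvist): ∀x ∀y (Rxy → ∃z (Rxz ∧ Rzy)) — i.e. density.
G1: condition met.
G2: fails — Rw0w2 but no z with Rw0z and Rzw2.
G3: fails — Rvs but no z with Rvz and Rzs.
G4: fails — Rxw but no z with Rxz and Rzw.

G1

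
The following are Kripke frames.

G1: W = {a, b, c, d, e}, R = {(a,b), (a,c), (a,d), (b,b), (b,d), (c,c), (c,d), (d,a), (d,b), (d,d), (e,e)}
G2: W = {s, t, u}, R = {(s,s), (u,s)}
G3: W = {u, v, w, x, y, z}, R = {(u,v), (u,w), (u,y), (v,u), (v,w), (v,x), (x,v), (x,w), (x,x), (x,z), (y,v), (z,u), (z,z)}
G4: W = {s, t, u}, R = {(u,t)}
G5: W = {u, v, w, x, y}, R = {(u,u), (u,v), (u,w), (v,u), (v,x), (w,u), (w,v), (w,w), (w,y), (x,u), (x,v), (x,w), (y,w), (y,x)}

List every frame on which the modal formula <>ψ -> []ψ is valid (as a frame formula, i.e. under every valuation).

This is the axiom for partial functionality; its first-order frame correspondent is forall x forall y forall z (Rxy & Rxz -> y = z).
G1: fails — a sees both b and c.
G2: satisfies the condition.
G3: fails — u sees both v and w.
G4: satisfies the condition.
G5: fails — u sees both u and v.
Valid on: G2, G4.

G2, G4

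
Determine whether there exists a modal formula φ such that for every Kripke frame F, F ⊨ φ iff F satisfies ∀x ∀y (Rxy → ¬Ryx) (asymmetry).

No

If a class were modally definable it would be closed under surjective bounded morphisms (Goldblatt–Thomason).
The 4-cycle (worlds s,t,u,v with s→t→u→v→s) is asymmetric. Mapping every world to a single reflexive point • is a surjective bounded morphism, and the reflexive point is not asymmetric (R•• but asymmetry requires ¬R••).
So no modal formula (or set of formulas) defines exactly the asymmetric frames.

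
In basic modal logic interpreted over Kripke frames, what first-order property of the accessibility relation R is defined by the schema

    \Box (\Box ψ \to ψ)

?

Suppose □(□ψ→ψ) is valid. Take Rxy and set V(ψ)={w : Ryw}. Then at y, □ψ holds; since □(□ψ→ψ) at x, □ψ→ψ at y, so ψ at y, i.e. Ryy.
Conversely, on a frame with shift-reflexivity the schema holds at every world under every valuation.
Frame condition: \forall x \forall y (Rxy \to Ryy).

shift-reflexivity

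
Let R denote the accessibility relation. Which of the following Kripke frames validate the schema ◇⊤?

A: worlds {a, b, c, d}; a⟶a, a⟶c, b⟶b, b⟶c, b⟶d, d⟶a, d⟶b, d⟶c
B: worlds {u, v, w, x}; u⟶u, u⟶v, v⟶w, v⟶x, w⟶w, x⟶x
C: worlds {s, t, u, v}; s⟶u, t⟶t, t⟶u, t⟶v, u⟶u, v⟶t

This is the axiom for seriality; its first-order frame correspondent is ∀x ∃y Rxy.
A: fails — world c has no successor.
B: holds.
C: holds.
Valid on: B, C.

B, C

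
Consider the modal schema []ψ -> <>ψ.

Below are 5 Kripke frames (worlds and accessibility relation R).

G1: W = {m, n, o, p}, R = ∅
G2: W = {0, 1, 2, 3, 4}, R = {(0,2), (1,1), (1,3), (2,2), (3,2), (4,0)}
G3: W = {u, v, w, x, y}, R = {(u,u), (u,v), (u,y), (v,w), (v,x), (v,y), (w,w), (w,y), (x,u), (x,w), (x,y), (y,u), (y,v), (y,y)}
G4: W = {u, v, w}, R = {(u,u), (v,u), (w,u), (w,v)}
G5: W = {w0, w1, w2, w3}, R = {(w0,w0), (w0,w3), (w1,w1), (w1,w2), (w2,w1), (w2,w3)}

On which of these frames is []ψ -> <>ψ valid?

G2, G3, G4

The schema corresponds to seriality: forall x exists y Rxy.
G1: fails — world m has no successor.
G2: holds.
G3: holds.
G4: holds.
G5: fails — world w3 has no successor.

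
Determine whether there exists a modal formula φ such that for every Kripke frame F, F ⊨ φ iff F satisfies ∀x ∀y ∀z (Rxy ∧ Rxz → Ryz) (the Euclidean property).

This is a Sahlqvist condition; the 5 axiom ◇p → □◇p defines it.
Suppose ◇p→□◇p is valid. Take Rxy, Rxz and set V(p)={y}. Then ◇p at x, so □◇p at x, so ◇p at z, so some w with Rzw has p; w=y, i.e. Rzy. By symmetry of the argument, Ryz.

Yes, by ◇p → □◇p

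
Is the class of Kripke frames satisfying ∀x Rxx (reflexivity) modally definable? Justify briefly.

This is a Sahlqvist condition; the T axiom □p → p defines it.

Definable; □p → p defines it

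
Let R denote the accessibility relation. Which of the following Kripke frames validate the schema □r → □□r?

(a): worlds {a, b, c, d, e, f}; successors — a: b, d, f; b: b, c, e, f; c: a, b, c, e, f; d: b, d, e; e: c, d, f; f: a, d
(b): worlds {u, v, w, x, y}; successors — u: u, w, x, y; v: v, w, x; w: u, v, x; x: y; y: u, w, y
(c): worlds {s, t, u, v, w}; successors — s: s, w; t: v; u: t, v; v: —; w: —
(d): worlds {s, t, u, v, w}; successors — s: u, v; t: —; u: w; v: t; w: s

(c)

This is the axiom for transitivity; its first-order frame correspondent is ∀x ∀y ∀z (Rxy ∧ Ryz → Rxz).
(a): fails — Rab and Rbc but not Rac.
(b): fails — Ruw and Rwv but not Ruv.
(c): condition met.
(d): fails — Ruw and Rws but not Rus.
Valid on: (c).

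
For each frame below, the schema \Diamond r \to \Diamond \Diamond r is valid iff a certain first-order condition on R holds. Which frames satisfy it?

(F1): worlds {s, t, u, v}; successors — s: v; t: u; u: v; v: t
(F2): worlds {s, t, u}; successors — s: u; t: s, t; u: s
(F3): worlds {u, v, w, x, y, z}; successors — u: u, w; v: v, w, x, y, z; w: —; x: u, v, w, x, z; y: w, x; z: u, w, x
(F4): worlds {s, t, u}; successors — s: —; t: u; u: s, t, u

Frame correspondent (Sahlqvist): \forall x \forall y (xRy \to \exists w (y = w \wedge x R^2 w)) — i.e. a generalized confluence (Geach) condition.
(F1): fails — sRv but no w with v=w and sR²w.
(F2): fails — sRu but no w with u=w and sR²w.
(F3): holds.
(F4): holds.

(F3), (F4)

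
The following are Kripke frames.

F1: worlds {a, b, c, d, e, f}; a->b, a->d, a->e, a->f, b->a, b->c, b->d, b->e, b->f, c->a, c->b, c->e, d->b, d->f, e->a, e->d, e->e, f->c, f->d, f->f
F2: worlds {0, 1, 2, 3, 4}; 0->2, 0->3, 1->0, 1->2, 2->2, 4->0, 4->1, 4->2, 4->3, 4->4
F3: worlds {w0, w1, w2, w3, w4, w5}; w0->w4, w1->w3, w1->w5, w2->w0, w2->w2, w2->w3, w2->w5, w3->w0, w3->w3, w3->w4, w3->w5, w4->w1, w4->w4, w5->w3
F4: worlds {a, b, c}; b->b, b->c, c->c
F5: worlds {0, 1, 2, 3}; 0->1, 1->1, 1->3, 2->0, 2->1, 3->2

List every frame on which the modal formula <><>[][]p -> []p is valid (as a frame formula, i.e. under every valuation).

none

Frame correspondent (Sahlqvist): forall x forall y forall z ((x R^2 y & xRz) -> exists w (y R^2 w & z = w)) — i.e. a generalized confluence (Geach) condition.
F1: fails — aR²d, aRb but no w with dR²w and b=w.
F2: fails — 0R²2, 0R3 but no w with 2R²w and 3=w.
F3: fails — w1R²w0, w1Rw3 but no w with w0R²w and w3=w.
F4: fails — bR²c, bRb but no w with cR²w and b=w.
F5: fails — 1R²3, 1R3 but no w with 3R²w and 3=w.
Valid on no frame.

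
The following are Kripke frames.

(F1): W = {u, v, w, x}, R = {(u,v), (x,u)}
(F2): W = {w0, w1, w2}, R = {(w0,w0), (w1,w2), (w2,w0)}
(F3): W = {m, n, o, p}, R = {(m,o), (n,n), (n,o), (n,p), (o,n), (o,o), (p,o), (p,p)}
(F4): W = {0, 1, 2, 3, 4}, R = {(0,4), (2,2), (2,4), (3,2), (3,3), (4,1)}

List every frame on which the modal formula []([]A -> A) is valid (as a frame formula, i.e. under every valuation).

This is the axiom for shift-reflexivity; its first-order frame correspondent is forall x forall y (Rxy -> Ryy).
(F1): fails — Ruv but not Rvv.
(F2): fails — Rw1w2 but not Rw2w2.
(F3): ✓.
(F4): fails — R04 but not R44.

(F3)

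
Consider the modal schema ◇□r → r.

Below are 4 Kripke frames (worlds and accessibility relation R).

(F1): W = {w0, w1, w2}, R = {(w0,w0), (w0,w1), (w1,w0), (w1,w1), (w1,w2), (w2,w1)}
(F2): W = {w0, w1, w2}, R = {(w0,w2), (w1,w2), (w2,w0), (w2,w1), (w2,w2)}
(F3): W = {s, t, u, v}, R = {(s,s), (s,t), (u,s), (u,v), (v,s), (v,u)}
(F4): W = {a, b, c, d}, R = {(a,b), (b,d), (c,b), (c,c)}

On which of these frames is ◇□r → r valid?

Frame correspondent (Sahlqvist): ∀x ∀y (Rxy → Ryx) — i.e. symmetry.
(F1): satisfies the condition.
(F2): satisfies the condition.
(F3): fails — Rus but not Rsu.
(F4): fails — Rab but not Rba.

(F1), (F2)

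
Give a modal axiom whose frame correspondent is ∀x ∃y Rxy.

□ψ → ◇ψ

A defining formula is □ψ → ◇ψ (the D axiom).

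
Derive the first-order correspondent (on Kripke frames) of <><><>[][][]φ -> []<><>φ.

forall x forall y forall z ((x R^3 y & xRz) -> exists w (y R^3 w & z R^2 w))

This is a Sahlqvist (Geach-type) schema ◇^3□^3φ → □^1◇^2φ.
First-order correspondent: forall x forall y forall z ((x R^3 y & xRz) -> exists w (y R^3 w & z R^2 w)).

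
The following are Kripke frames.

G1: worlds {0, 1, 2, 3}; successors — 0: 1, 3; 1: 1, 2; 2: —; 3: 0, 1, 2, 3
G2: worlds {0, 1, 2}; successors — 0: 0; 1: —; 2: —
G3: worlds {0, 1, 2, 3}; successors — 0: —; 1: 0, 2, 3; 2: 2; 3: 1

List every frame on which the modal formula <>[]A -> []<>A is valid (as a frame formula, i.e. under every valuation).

Frame correspondent (Sahlqvist): forall x forall y forall z (Rxy & Rxz -> exists w (Ryw & Rzw)) — i.e. convergence.
G1: fails — R12 and R12 but 2 and 2 have no common successor.
G2: ✓.
G3: fails — R10 and R10 but 0 and 0 have no common successor.

G2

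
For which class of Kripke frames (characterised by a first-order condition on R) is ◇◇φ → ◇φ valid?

This is a form of the 4 axiom.
It corresponds to transitivity: ∀x ∀y ∀z (Rxy ∧ Ryz → Rxz).

Transitivity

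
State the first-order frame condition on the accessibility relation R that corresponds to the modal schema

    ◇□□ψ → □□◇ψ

This is a Sahlqvist (Geach-type) schema ◇^1□^2ψ → □^2◇^1ψ.
Minimal-valuation argument: fix x; take any y with xR^1y and any z with xR^2z. Set V(ψ) to the set of worlds R-reachable from y in exactly 2 steps. Then □^2ψ holds at y, so the antecedent holds at x; validity forces ◇^1ψ at z, giving a w with zR^1w and yR^2w.
First-order correspondent: ∀x ∀y ∀z ((xRy ∧ xR²z) → ∃w (yR²w ∧ zRw)).

∀x ∀y ∀z ((xRy ∧ xR²z) → ∃w (yR²w ∧ zRw))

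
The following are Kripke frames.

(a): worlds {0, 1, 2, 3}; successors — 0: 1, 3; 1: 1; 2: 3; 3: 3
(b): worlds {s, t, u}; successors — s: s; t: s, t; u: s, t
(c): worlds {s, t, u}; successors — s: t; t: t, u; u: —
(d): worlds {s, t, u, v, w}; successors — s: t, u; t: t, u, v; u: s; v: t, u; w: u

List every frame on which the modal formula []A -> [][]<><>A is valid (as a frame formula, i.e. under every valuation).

The schema corresponds to a generalized confluence (Geach) condition: forall x forall z (x R^2 z -> exists w (xRw & z R^2 w)).
(a): holds.
(b): holds.
(c): fails — sR²u but no w with sRw and uR²w.
(d): fails — uR²u but no w* with uRw* and uR²w*.

(a), (b)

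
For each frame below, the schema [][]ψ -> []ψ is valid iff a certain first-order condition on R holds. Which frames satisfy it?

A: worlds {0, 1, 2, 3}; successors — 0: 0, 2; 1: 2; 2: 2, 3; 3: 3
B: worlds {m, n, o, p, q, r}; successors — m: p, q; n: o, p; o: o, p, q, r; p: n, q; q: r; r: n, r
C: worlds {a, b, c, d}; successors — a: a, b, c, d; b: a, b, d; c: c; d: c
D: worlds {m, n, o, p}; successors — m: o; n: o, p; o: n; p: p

A, C

This is the axiom for density; its first-order frame correspondent is forall x forall y (Rxy -> exists z (Rxz & Rzy)).
A: ✓.
B: fails — Rpn but no z with Rpz and Rzn.
C: ✓.
D: fails — Ron but no z with Roz and Rzn.
Valid on: A, C.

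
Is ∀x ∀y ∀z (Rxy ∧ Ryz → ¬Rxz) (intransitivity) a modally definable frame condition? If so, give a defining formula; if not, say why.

Not definable by any modal formula

Modal frame validity is preserved under surjective bounded morphisms.
The 3-cycle (worlds s,t,u with s→t→u→s) is intransitive. Mapping every world to a single reflexive point • is a surjective bounded morphism; the reflexive point is not intransitive (R••∧R•• but R••).
So no modal formula (or set of formulas) defines exactly the intransitive frames.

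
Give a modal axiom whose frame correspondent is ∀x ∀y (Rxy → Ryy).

A defining formula is □(□ψ → ψ) (the T□ axiom).
Suppose □(□ψ→ψ) is valid. Take Rxy and set V(ψ)={w : Ryw}. Then at y, □ψ holds; since □(□ψ→ψ) at x, □ψ→ψ at y, so ψ at y, i.e. Ryy.

□(□ψ → ψ)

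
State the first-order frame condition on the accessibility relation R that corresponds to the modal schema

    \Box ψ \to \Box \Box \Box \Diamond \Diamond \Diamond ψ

\forall x \forall z (x R^3 z \to \exists w (xRw \wedge z R^3 w))

This is a Sahlqvist (Geach-type) schema ◇^0□^1ψ → □^3◇^3ψ.
First-order correspondent: \forall x \forall z (x R^3 z \to \exists w (xRw \wedge z R^3 w)).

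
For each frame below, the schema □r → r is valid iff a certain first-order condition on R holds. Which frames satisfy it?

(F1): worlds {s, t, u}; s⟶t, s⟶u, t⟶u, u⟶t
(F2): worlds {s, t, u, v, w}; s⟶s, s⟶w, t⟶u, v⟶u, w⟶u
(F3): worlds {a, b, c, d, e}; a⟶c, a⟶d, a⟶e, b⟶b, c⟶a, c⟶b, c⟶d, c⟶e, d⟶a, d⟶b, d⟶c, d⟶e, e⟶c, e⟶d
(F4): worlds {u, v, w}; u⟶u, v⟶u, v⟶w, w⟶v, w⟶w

The schema corresponds to reflexivity: ∀x Rxx.
(F1): fails — world s does not see itself.
(F2): fails — world t does not see itself.
(F3): fails — world a does not see itself.
(F4): fails — world v does not see itself.
Valid on no frame.

none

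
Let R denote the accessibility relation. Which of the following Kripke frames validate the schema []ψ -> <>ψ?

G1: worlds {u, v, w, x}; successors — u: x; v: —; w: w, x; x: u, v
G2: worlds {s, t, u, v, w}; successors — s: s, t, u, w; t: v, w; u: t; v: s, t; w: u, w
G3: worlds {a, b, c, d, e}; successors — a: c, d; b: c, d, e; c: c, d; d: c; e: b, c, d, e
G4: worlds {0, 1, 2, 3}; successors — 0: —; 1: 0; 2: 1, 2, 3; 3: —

Frame correspondent (Sahlqvist): forall x exists y Rxy — i.e. seriality.
G1: fails — world v has no successor.
G2: condition met.
G3: condition met.
G4: fails — world 0 has no successor.

G2, G3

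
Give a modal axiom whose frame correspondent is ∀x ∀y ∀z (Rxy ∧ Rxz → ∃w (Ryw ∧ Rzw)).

A defining formula is ◇□p → □◇p (the .2 axiom).
Suppose ◇□p→□◇p is valid. Take Rxy, Rxz and set V(p)={w : Ryw}. Then □p at y so ◇□p at x, so □◇p at x, so ◇p at z, giving w with Rzw and Ryw.

◇□p → □◇p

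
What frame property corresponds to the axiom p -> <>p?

Equivalently (dual form): □p → p.
Suppose □p→p is valid. At any x set V(p)={w : Rxw}. Then □p holds at x, so p holds at x, i.e. Rxx.
Conversely, any frame satisfying forall x Rxx validates the schema.
Frame condition: forall x Rxx.

Reflexivity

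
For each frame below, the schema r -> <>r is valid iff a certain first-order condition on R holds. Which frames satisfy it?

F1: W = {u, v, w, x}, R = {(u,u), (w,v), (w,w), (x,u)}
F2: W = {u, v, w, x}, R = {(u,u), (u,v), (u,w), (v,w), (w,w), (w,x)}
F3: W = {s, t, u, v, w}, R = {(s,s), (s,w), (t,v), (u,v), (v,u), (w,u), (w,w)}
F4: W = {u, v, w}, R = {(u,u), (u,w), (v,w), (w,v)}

none

This is the axiom for reflexivity; its first-order frame correspondent is forall x Rxx.
F1: fails — world v does not see itself.
F2: fails — world v does not see itself.
F3: fails — world t does not see itself.
F4: fails — world v does not see itself.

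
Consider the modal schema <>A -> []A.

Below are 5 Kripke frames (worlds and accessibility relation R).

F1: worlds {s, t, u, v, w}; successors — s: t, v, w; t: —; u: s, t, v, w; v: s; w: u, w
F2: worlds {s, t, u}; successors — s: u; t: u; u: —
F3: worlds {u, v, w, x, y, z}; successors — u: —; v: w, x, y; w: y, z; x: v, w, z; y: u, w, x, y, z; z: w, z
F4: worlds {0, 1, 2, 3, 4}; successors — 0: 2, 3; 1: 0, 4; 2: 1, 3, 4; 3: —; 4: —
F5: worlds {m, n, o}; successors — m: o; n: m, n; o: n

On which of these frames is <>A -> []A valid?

The schema corresponds to partial functionality: forall x forall y forall z (Rxy & Rxz -> y = z).
F1: fails — s sees both t and v.
F2: holds.
F3: fails — v sees both w and x.
F4: fails — 0 sees both 2 and 3.
F5: fails — n sees both m and n.

F2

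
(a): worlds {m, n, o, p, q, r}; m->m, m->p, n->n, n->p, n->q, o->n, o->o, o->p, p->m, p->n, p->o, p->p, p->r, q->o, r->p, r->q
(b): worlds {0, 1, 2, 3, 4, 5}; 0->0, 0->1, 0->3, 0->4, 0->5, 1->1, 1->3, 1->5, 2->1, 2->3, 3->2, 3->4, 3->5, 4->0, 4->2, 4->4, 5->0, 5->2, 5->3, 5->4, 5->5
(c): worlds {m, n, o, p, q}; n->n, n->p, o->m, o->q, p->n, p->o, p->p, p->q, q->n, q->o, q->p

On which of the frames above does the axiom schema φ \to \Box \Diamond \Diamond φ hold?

This is the axiom for a generalized confluence (Geach) condition; its first-order frame correspondent is \forall x \forall z (xRz \to \exists w (x = w \wedge z R^2 w)).
(a): fails — rRq but no w with r=w and qR²w.
(b): condition met.
(c): fails — oRm but no w with o=w and mR²w.
Valid on: (b).

(b)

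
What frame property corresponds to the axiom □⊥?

emptiness of R

□⊥ is valid iff no world has any successor (otherwise □⊥ fails at any world with one).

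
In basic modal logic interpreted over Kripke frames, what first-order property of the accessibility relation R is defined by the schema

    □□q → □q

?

density

Suppose □□q→□q is valid. Take Rxy and set V(q)={w : xR²w}. Then □□q at x, so □q at x, so q at y, i.e. ∃z(Rxz∧Rzy).
Conversely, on a frame with density the schema holds at every world under every valuation.
So the correspondent is density.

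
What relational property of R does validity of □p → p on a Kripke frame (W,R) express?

This schema is the T axiom.
Its frame correspondent is reflexivity — ∀x Rxx.

reflexivity: ∀x Rxx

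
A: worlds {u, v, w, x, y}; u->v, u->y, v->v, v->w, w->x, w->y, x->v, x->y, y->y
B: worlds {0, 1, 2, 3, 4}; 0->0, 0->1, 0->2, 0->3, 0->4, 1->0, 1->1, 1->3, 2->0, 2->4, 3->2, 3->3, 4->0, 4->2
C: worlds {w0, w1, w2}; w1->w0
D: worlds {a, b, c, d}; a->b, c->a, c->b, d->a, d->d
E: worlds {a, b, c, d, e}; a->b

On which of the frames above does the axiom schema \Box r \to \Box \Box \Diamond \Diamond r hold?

B, C, E

This is the axiom for a generalized confluence (Geach) condition; its first-order frame correspondent is \forall x \forall z (x R^2 z \to \exists w (xRw \wedge z R^2 w)).
A: fails — vR²y but no t with vRt and yR²t.
B: condition met.
C: condition met.
D: fails — cR²b but no w with cRw and bR²w.
E: condition met.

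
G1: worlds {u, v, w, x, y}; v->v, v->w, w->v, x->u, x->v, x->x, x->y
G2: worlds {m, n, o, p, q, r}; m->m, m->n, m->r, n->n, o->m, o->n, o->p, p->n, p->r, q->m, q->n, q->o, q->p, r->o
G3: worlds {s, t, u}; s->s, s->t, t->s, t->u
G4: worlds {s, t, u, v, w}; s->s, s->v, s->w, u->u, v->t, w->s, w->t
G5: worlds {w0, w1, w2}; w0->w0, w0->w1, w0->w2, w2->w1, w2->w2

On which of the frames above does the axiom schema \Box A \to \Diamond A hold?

The schema corresponds to seriality: \forall x \exists y Rxy.
G1: fails — world u has no successor.
G2: holds.
G3: fails — world u has no successor.
G4: fails — world t has no successor.
G5: fails — world w1 has no successor.

G2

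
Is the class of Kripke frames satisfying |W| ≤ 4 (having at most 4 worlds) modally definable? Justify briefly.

Not definable by any modal formula

If a class were modally definable it would be closed under disjoint unions (Goldblatt–Thomason).
Any modal formula valid on each of 5 disjoint one-world frames is valid on their disjoint union (validity is preserved under disjoint unions). Each one-world frame has |W|=1≤4, but the union has |W|=5.
So the class is not modally definable.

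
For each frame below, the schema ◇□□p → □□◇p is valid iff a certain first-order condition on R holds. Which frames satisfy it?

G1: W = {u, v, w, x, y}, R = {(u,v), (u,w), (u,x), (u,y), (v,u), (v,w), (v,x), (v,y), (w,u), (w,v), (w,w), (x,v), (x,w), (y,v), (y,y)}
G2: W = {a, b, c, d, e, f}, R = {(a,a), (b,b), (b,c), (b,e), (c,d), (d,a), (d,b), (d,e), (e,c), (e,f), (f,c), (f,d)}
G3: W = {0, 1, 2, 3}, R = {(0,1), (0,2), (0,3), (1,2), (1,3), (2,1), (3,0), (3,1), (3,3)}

Frame correspondent (Sahlqvist): ∀x ∀y ∀z ((xRy ∧ xR²z) → ∃w (yR²w ∧ zRw)) — i.e. a generalized confluence (Geach) condition.
G1: condition met.
G2: fails — bRc, bR²c but no w with cR²w and cRw.
G3: fails — 0R2, 0R²2 but no w with 2R²w and 2Rw.
Valid on: G1.

G1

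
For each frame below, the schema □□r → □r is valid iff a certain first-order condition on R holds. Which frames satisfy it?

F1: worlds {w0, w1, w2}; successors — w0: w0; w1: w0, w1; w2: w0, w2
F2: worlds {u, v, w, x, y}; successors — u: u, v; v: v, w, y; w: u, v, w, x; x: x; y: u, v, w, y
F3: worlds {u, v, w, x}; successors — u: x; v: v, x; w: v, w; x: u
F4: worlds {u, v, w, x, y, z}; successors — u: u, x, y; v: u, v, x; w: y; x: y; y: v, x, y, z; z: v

Frame correspondent (Sahlqvist): ∀x ∀y (Rxy → ∃z (Rxz ∧ Rzy)) — i.e. density.
F1: condition met.
F2: condition met.
F3: fails — Rxu but no z with Rxz and Rzu.
F4: condition met.
Valid on: F1, F2, F4.

F1, F2, F4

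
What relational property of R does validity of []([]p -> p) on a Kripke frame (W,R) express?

Suppose □(□p→p) is valid. Take Rxy and set V(p)={w : Ryw}. Then at y, □p holds; since □(□p→p) at x, □p→p at y, so p at y, i.e. Ryy.

shift-reflexivity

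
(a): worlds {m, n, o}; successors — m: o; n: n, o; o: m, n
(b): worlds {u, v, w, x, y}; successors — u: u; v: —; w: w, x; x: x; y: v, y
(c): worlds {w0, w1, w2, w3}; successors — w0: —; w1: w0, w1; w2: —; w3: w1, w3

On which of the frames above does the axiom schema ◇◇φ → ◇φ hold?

(b)

Frame correspondent (Sahlqvist): ∀x ∀y ∀z (Rxy ∧ Ryz → Rxz) — i.e. transitivity.
(a): fails — Rom and Rmo but not Roo.
(b): ✓.
(c): fails — Rw3w1 and Rw1w0 but not Rw3w0.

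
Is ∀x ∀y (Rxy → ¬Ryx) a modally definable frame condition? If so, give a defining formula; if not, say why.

Modal frame validity is preserved under surjective bounded morphisms.
The 5-cycle (worlds 0,1,2,3,4 with 0→1→2→3→4→0) is asymmetric. Mapping every world to a single reflexive point • is a surjective bounded morphism, and the reflexive point is not asymmetric (R•• but asymmetry requires ¬R••).
So the class is not modally definable.

No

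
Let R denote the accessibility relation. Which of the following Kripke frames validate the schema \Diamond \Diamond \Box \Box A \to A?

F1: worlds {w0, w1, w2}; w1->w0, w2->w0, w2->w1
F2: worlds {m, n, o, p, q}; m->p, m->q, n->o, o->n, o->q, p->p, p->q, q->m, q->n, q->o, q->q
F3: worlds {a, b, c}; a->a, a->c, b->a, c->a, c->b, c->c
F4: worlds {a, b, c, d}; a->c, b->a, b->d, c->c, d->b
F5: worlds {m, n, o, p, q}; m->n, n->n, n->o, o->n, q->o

F3

This is the axiom for a generalized confluence (Geach) condition; its first-order frame correspondent is \forall x \forall y (x R^2 y \to \exists w (y R^2 w \wedge x = w)).
F1: fails — w2R²w0 but no w with w0R²w and w2=w.
F2: fails — mR²n but no w with nR²w and m=w.
F3: ✓.
F4: fails — aR²c but no w with cR²w and a=w.
F5: fails — mR²n but no w with nR²w and m=w.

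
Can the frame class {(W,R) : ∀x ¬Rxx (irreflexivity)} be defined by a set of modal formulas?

Not definable by any modal formula

Modal frame validity is preserved under surjective bounded morphisms.
The 2-cycle (worlds a,b with a→b→a) is irreflexive, and the map sending every world to a single reflexive point • is a surjective bounded morphism (forth: every edge maps to (•,•); back: every world has a successor). So any modal formula valid on the 2-cycle is also valid on the reflexive point, which is not irreflexive.
So the class is not modally definable.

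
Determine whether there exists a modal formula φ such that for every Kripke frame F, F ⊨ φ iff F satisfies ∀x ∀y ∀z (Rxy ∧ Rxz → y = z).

This is a Sahlqvist condition; the CD axiom ◇r → □r defines it.
Suppose ◇r→□r is valid. Take Rxy, Rxz and set V(r)={y}. Then ◇r at x, so □r at x, so r at z, i.e. z=y.

Yes, by ◇r → □r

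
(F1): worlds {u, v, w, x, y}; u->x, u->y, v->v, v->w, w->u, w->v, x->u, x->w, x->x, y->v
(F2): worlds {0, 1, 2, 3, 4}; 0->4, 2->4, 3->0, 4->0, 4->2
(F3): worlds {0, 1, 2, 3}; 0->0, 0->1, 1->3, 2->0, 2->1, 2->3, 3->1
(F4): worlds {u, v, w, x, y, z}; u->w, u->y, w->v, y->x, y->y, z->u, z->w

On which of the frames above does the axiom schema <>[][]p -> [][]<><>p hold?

The schema corresponds to a generalized confluence (Geach) condition: forall x forall y forall z ((xRy & x R^2 z) -> exists w (y R^2 w & z R^2 w)).
(F1): holds.
(F2): fails — 0R4, 0R²0 but no w with 4R²w and 0R²w.
(F3): fails — 0R1, 0R²3 but no w with 1R²w and 3R²w.
(F4): fails — uRw, uR²v but no t with wR²t and vR²t.
Valid on: (F1).

(F1)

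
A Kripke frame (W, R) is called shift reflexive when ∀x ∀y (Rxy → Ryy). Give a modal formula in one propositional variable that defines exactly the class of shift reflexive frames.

A defining formula is □(□q → q) (the T□ axiom).
Suppose □(□q→q) is valid. Take Rxy and set V(q)={w : Ryw}. Then at y, □q holds; since □(□q→q) at x, □q→q at y, so q at y, i.e. Ryy.

□(□q → q)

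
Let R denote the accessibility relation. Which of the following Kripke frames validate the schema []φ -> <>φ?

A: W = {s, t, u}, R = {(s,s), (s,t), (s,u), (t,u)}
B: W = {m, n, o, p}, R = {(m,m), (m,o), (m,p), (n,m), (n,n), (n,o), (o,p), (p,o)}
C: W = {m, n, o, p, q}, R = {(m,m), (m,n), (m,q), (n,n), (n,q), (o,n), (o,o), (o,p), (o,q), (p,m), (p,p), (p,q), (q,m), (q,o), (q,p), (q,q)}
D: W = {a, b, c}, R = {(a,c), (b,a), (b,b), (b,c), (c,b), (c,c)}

This is the axiom for seriality; its first-order frame correspondent is forall x exists y Rxy.
A: fails — world u has no successor.
B: satisfies the condition.
C: satisfies the condition.
D: satisfies the condition.
Valid on: B, C, D.

B, C, D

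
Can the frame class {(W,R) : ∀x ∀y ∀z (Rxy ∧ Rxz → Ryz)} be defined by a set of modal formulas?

Yes — defined by ◇p → □◇p

This is a Sahlqvist condition; the 5 axiom ◇p → □◇p defines it.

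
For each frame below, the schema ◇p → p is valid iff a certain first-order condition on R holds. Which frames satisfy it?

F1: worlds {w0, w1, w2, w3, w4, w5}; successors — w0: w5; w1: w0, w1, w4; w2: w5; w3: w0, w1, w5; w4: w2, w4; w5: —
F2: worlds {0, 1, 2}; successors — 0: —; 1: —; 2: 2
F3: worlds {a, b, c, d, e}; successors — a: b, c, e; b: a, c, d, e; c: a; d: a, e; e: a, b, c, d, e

F2

Frame correspondent (Sahlqvist): ∀x ∀y (xRy → ∃w (y = w ∧ x = w)) — i.e. a generalized confluence (Geach) condition.
F1: fails — w0Rw5 but w5 ≠ w0.
F2: satisfies the condition.
F3: fails — aRb but b ≠ a.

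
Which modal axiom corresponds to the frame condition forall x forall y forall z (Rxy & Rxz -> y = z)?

◇p → □p

A defining formula is ◇p → □p (the CD axiom).
Suppose ◇p→□p is valid. Take Rxy, Rxz and set V(p)={y}. Then ◇p at x, so □p at x, so p at z, i.e. z=y.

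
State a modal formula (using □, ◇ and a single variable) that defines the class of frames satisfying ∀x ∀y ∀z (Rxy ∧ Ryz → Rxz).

□s → □□s

This is transitivity; the standard corresponding axiom is 4: □s → □□s.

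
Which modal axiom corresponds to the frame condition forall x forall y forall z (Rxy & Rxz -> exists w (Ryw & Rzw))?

◇□r → □◇r

This is convergence; the standard corresponding axiom is .2: ◇□r → □◇r.
Suppose ◇□r→□◇r is valid. Take Rxy, Rxz and set V(r)={w : Ryw}. Then □r at y so ◇□r at x, so □◇r at x, so ◇r at z, giving w with Rzw and Ryw.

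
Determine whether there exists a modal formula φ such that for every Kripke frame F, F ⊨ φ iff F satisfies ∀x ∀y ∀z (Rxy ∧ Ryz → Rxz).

Yes — defined by □p → □□p

The condition is transitivity. A defining modal formula is □p → □□p.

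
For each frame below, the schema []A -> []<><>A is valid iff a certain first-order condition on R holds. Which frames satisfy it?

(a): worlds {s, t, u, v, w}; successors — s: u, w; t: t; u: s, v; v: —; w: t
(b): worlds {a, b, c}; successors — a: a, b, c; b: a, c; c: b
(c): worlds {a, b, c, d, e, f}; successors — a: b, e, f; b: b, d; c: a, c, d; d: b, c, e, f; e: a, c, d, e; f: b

(b), (c)

This is the axiom for a generalized confluence (Geach) condition; its first-order frame correspondent is forall x forall z (xRz -> exists w (xRw & z R^2 w)).
(a): fails — sRw but no w* with sRw* and wR²w*.
(b): condition met.
(c): condition met.
Valid on: (b), (c).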